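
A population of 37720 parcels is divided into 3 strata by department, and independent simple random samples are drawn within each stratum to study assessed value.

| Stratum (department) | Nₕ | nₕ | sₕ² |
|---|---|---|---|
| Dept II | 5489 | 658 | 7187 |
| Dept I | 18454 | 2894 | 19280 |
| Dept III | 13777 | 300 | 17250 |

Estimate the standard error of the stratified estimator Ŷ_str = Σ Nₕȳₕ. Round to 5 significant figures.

113480

Var(Ŷ_str) = Σₕ Nₕ²(1 − fₕ)sₕ²/nₕ.
Dept II: 5489²·(1 − 658/5489)·7187/658 = 2.8963565 × 10^8.
Dept I: 18454²·(1 − 2894/18454)·19280/2894 = 1.912972 × 10^9.
Dept III: 13777²·(1 − 300/13777)·17250/300 = 1.0676176 × 10^10.
Sum = 1.2878784 × 10^10.
SE = √(1.2878784 × 10^10) = 113480.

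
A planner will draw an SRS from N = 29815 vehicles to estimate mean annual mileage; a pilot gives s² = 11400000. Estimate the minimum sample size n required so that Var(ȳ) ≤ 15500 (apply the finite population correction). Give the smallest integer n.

Without fpc, n₀ = s²/D = 11400000/15500 = 735.4839.
With fpc, (1 − n/N)·s²/n ≤ D requires n ≥ n₀/(1 + n₀/N) = 735.4839/(1 + 735.4839/29815) = 717.7776.
Rounding up, n = 718.

718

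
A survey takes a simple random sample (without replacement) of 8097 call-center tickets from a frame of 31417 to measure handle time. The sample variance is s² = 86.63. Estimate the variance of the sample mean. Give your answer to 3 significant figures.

0.00794

Under SRS without replacement, Var(ȳ) = (1 − f)·s²/n with f = n/N = 8097/31417 = 0.25772671.
Var(ȳ) = (1 − 0.25772671)·86.63/8097 = 0.74227329·0.010699024 = 0.0079416.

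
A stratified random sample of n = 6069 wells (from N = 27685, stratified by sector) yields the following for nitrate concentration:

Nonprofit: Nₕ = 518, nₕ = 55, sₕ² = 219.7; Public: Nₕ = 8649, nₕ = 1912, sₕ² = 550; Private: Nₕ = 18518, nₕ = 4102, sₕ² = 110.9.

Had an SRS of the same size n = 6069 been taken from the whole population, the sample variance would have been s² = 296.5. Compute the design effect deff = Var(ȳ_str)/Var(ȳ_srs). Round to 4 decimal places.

0.8529

Var(ȳ_str) = Σ Wₕ²(1−fₕ)sₕ²/nₕ with Wₕ = Nₕ/27685:
  Nonprofit: (518/27685)²·(1−55/518)·219.7/55 = 0.0012499397
  Public: (8649/27685)²·(1−1912/8649)·550/1912 = 0.021868459
  Private: (18518/27685)²·(1−4102/18518)·110.9/4102 = 0.0094164171
  → Var(ȳ_str) = 0.032534816.
Var(ȳ_srs) = (1 − 6069/27685)·296.5/6069 = 0.038145065.
deff = 0.032534816 / 0.038145065 = 0.8529.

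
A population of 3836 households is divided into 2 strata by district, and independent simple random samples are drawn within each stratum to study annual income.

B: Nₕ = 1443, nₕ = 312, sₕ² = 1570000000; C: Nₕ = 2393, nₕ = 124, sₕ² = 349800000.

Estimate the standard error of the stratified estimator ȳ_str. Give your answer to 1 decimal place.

1264.5

Var(ȳ_str) = Σₕ Wₕ²(1 − fₕ)sₕ²/nₕ with Wₕ = Nₕ/N, N = 3836.
B: Wₕ = 0.37617310; term = 0.37617310²·(1 − 0.21621622)·1570000000/312 = 558106.14.
C: Wₕ = 0.62382690; term = 0.62382690²·(1 − 0.05181780)·349800000/124 = 1.0409218 × 10^6.
Sum = 1.5990279 × 10^6.
SE = √(1.5990279 × 10^6) = 1264.5.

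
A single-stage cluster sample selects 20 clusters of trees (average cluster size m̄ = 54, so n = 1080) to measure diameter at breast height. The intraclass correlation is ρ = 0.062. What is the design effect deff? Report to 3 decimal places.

4.286

deff = 1 + (54 − 1)·0.062 = 1 + 3.286 = 4.286.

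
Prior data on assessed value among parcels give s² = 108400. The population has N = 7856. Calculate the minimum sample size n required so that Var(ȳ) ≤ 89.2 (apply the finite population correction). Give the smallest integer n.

1053

Without fpc, n₀ = s²/D = 108400/89.2 = 1215.2466.
With fpc, (1 − n/N)·s²/n ≤ D requires n ≥ n₀/(1 + n₀/N) = 1215.2466/(1 + 1215.2466/7856) = 1052.4438.
Rounding up, n = 1053.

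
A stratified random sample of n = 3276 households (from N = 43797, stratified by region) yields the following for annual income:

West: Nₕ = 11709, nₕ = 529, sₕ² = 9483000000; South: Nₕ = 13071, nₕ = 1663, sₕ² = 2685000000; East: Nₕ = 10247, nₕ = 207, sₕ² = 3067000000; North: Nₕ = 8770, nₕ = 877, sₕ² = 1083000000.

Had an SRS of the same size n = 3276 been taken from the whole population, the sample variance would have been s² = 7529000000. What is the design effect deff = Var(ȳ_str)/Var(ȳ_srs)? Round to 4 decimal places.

1.0291

Var(ȳ_str) = Σ Wₕ²(1−fₕ)sₕ²/nₕ with Wₕ = Nₕ/43797:
  West: (11709/43797)²·(1−529/11709)·9483000000/529 = 1.2233845 × 10^6
  South: (13071/43797)²·(1−1663/13071)·2685000000/1663 = 125510.96
  East: (10247/43797)²·(1−207/10247)·3067000000/207 = 794666.95
  North: (8770/43797)²·(1−877/8770)·1083000000/877 = 44563.761
  → Var(ȳ_str) = 2.1881262 × 10^6.
Var(ȳ_srs) = (1 − 3276/43797)·7529000000/3276 = 2.1263228 × 10^6.
deff = (2.1881262 × 10^6) / (2.1263228 × 10^6) = 1.0291.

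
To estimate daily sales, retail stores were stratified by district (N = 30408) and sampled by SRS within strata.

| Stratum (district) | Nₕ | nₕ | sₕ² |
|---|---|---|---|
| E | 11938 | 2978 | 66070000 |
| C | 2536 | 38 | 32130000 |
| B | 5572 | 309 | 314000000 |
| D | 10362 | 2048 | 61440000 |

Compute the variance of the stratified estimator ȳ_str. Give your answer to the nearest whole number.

43383

Var(ȳ_str) = Σₕ Wₕ²(1 − fₕ)sₕ²/nₕ with Wₕ = Nₕ/N, N = 30408.
E: Wₕ = 0.39259405; term = 0.39259405²·(1 − 0.24945552)·66070000/2978 = 2566.5131.
C: Wₕ = 0.08339911; term = 0.08339911²·(1 − 0.01498423)·32130000/38 = 5792.8609.
B: Wₕ = 0.18324125; term = 0.18324125²·(1 − 0.05545585)·314000000/309 = 32228.488.
D: Wₕ = 0.34076559; term = 0.34076559²·(1 − 0.19764524)·61440000/2048 = 2795.1116.
Sum = 43382.974.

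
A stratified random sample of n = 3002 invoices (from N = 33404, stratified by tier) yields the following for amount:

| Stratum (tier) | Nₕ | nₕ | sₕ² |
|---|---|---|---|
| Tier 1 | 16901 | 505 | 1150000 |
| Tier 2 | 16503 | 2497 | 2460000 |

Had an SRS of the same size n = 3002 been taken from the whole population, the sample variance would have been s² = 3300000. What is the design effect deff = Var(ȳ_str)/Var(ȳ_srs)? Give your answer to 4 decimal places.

0.7692

Var(ȳ_str) = Σ Wₕ²(1−fₕ)sₕ²/nₕ with Wₕ = Nₕ/33404:
  Tier 1: (16901/33404)²·(1−505/16901)·1150000/505 = 565.53544
  Tier 2: (16503/33404)²·(1−2497/16503)·2460000/2497 = 204.07821
  → Var(ȳ_str) = 769.61365.
Var(ȳ_srs) = (1 − 3002/33404)·3300000/3002 = 1000.4766.
deff = 769.61365 / 1000.4766 = 0.7692.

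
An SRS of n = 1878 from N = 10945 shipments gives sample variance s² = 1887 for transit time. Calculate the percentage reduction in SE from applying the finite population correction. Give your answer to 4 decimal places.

f = n/N = 1878/10945 = 0.17158520.
SE_no-fpc = √(s²/n) = 1.0023933; SE_fpc = √((1−f)s²/n) = 0.91235127.
Ratio = √(1−f) = 0.91017295. Reduction = 100·(1 − 0.91017295) = 8.9827%.

8.9827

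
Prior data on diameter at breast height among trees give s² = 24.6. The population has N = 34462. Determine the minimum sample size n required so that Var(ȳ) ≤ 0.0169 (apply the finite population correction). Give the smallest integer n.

1397

Without fpc, n₀ = s²/D = 24.6/0.0169 = 1455.6213.
With fpc, (1 − n/N)·s²/n ≤ D requires n ≥ n₀/(1 + n₀/N) = 1455.6213/(1 + 1455.6213/34462) = 1396.6298.
Rounding up, n = 1397.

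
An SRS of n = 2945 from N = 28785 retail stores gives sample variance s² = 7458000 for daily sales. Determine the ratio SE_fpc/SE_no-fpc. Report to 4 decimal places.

0.9475

f = n/N = 2945/28785 = 0.10231023.
SE_no-fpc = √(s²/n) = 50.323234; SE_fpc = √((1−f)s²/n) = 47.679498.
Ratio = √(1−f) = 0.94746492.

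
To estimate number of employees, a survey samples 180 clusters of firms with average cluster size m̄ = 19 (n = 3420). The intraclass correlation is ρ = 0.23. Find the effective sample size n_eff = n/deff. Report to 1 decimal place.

deff = 1 + (19 − 1)·0.23 = 1 + 4.14 = 5.14.
n_eff = 3420 / 5.14 = 665.4.

665.4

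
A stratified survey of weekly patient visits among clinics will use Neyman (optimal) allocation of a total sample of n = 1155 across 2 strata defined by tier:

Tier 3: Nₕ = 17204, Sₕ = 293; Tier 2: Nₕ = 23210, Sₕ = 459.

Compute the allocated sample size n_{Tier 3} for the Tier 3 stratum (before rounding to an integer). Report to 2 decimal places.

Neyman allocation: nₕ = n·NₕSₕ / Σⱼ NⱼSⱼ.
Σ NⱼSⱼ = 17204·293 + 23210·459 = 1.5694162 × 10^7.
n_{Tier 3} = 1155·17204·293 / (1.5694162 × 10^7) = 370.97.

370.97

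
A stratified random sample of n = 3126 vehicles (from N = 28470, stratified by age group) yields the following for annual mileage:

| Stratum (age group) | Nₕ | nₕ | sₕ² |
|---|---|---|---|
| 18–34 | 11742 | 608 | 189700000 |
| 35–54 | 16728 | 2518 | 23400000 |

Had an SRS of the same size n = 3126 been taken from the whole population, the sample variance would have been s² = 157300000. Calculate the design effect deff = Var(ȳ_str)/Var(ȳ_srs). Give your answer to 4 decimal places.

1.1843

Var(ȳ_str) = Σ Wₕ²(1−fₕ)sₕ²/nₕ with Wₕ = Nₕ/28470:
  18–34: (11742/28470)²·(1−608/11742)·189700000/608 = 50324.806
  35–54: (16728/28470)²·(1−2518/16728)·23400000/2518 = 2725.3563
  → Var(ȳ_str) = 53050.162.
Var(ȳ_srs) = (1 − 3126/28470)·157300000/3126 = 44794.783.
deff = 53050.162 / 44794.783 = 1.1843.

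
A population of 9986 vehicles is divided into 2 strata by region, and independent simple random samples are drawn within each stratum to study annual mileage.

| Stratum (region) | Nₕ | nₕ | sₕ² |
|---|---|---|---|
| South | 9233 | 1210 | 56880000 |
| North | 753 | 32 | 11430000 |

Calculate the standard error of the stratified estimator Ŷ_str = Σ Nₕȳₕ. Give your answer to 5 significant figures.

1.9173 × 10^6

Var(Ŷ_str) = Σₕ Nₕ²(1 − fₕ)sₕ²/nₕ.
South: 9233²·(1 − 1210/9233)·56880000/1210 = 3.4822011 × 10^12.
North: 753²·(1 − 32/753)·11430000/32 = 1.9392174 × 10^11.
Sum = 3.6761228 × 10^12.
SE = √(3.6761228 × 10^12) = 1.9173 × 10^6.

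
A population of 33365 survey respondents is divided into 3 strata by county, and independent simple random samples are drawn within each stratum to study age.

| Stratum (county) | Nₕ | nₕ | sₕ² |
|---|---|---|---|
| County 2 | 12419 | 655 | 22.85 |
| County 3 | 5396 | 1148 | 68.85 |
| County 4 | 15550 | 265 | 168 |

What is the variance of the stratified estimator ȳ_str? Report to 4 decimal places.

0.1412

Var(ȳ_str) = Σₕ Wₕ²(1 − fₕ)sₕ²/nₕ with Wₕ = Nₕ/N, N = 33365.
County 2: Wₕ = 0.37221639; term = 0.37221639²·(1 − 0.05274177)·22.85/655 = 0.0045783004.
County 3: Wₕ = 0.16172636; term = 0.16172636²·(1 − 0.21275019)·68.85/1148 = 0.0012349127.
County 4: Wₕ = 0.46605725; term = 0.46605725²·(1 − 0.01704180)·168/265 = 0.13535584.
Sum = 0.14116905.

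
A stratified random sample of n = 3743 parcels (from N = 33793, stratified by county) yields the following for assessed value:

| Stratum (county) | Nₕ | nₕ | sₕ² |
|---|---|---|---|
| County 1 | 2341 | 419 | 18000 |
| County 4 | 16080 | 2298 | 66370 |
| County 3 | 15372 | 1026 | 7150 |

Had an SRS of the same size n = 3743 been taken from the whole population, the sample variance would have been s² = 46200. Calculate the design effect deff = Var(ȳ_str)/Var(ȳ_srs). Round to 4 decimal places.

Var(ȳ_str) = Σ Wₕ²(1−fₕ)sₕ²/nₕ with Wₕ = Nₕ/33793:
  County 1: (2341/33793)²·(1−419/2341)·18000/419 = 0.16926212
  County 4: (16080/33793)²·(1−2298/16080)·66370/2298 = 5.6048835
  County 3: (15372/33793)²·(1−1026/15372)·7150/1026 = 1.3457562
  → Var(ȳ_str) = 7.1199018.
Var(ȳ_srs) = (1 − 3743/33793)·46200/3743 = 10.975893.
deff = 7.1199018 / 10.975893 = 0.6487.

0.6487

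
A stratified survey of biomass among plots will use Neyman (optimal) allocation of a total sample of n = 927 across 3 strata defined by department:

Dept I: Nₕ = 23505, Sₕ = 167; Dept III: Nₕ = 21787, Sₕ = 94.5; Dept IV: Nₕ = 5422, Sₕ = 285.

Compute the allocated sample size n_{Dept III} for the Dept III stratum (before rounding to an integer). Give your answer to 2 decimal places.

Neyman allocation: nₕ = n·NₕSₕ / Σⱼ NⱼSⱼ.
Σ NⱼSⱼ = 23505·167 + 21787·94.5 + 5422·285 = 7.5294765 × 10^6.
n_{Dept III} = 927·21787·94.5 / (7.5294765 × 10^6) = 253.48.

253.48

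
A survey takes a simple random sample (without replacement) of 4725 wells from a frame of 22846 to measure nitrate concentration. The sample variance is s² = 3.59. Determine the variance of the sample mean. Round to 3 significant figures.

6.03 × 10^-4

Under SRS without replacement, Var(ȳ) = (1 − f)·s²/n with f = n/N = 4725/22846 = 0.20681957.
Var(ȳ) = (1 − 0.20681957)·3.59/4725 = 0.79318043·7.5978836 × 10^-4 = 6.0264925 × 10^-4.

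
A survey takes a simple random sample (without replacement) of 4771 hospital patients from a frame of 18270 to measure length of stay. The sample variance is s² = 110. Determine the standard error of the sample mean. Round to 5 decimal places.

Under SRS without replacement, Var(ȳ) = (1 − f)·s²/n with f = n/N = 4771/18270 = 0.26113848.
Var(ȳ) = (1 − 0.26113848)·110/4771 = 0.73886152·0.023055963 = 0.017035164.
SE(ȳ) = √(0.017035164) = 0.13052.

0.13052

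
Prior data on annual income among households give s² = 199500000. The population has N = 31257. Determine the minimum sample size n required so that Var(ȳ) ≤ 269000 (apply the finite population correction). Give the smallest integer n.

725

Without fpc, n₀ = s²/D = 199500000/269000 = 741.6357.
With fpc, (1 − n/N)·s²/n ≤ D requires n ≥ n₀/(1 + n₀/N) = 741.6357/(1 + 741.6357/31257) = 724.4467.
Rounding up, n = 725.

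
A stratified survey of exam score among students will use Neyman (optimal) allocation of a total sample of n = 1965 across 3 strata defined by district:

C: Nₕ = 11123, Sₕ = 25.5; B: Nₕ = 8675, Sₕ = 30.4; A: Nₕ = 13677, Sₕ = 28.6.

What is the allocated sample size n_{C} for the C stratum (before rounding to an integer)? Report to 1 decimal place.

Neyman allocation: nₕ = n·NₕSₕ / Σⱼ NⱼSⱼ.
Σ NⱼSⱼ = 11123·25.5 + 8675·30.4 + 13677·28.6 = 938518.7.
n_{C} = 1965·11123·25.5 / 938518.7 = 593.9.

593.9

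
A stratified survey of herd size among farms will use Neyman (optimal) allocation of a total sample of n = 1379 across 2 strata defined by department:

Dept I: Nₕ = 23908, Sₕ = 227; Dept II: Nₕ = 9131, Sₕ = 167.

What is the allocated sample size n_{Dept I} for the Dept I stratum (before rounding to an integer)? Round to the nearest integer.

1077

Neyman allocation: nₕ = n·NₕSₕ / Σⱼ NⱼSⱼ.
Σ NⱼSⱼ = 23908·227 + 9131·167 = 6.951993 × 10^6.
n_{Dept I} = 1379·23908·227 / (6.951993 × 10^6) = 1077.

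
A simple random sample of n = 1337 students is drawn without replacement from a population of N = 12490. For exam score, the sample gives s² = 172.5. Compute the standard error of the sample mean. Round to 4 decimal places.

Under SRS without replacement, Var(ȳ) = (1 − f)·s²/n with f = n/N = 1337/12490 = 0.10704564.
Var(ȳ) = (1 − 0.10704564)·172.5/1337 = 0.89295436·0.12902019 = 0.11520915.
SE(ȳ) = √(0.11520915) = 0.3394.

0.3394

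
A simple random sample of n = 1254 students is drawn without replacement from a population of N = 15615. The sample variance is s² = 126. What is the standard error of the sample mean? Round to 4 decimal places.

Under SRS without replacement, Var(ȳ) = (1 − f)·s²/n with f = n/N = 1254/15615 = 0.08030740.
Var(ȳ) = (1 − 0.08030740)·126/1254 = 0.91969260·0.10047847 = 0.092409305.
SE(ȳ) = √(0.092409305) = 0.3040.

0.3040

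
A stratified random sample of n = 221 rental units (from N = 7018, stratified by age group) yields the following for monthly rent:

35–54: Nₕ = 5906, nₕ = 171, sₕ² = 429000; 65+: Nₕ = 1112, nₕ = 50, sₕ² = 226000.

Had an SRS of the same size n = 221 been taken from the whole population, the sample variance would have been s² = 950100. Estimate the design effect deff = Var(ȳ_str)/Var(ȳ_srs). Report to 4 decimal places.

Var(ȳ_str) = Σ Wₕ²(1−fₕ)sₕ²/nₕ with Wₕ = Nₕ/7018:
  35–54: (5906/7018)²·(1−171/5906)·429000/171 = 1725.2869
  65+: (1112/7018)²·(1−50/1112)·226000/50 = 108.37797
  → Var(ȳ_str) = 1833.6649.
Var(ȳ_srs) = (1 − 221/7018)·950100/221 = 4163.7146.
deff = 1833.6649 / 4163.7146 = 0.4404.

0.4404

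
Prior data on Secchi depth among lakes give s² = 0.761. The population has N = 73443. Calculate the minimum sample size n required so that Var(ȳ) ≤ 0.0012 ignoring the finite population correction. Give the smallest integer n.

635

Without fpc, n₀ = s²/D = 0.761/0.0012 = 634.1667.
Rounding up, n = 635.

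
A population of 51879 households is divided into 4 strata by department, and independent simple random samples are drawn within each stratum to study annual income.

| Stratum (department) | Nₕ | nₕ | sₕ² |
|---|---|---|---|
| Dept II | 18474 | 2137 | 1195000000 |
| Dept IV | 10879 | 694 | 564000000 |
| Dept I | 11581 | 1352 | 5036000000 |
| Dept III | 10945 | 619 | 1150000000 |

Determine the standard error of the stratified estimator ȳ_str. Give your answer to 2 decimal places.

581.49

Var(ȳ_str) = Σₕ Wₕ²(1 − fₕ)sₕ²/nₕ with Wₕ = Nₕ/N, N = 51879.
Dept II: Wₕ = 0.35609784; term = 0.35609784²·(1 − 0.11567609)·1195000000/2137 = 62706.627.
Dept IV: Wₕ = 0.20969949; term = 0.20969949²·(1 − 0.06379263)·564000000/694 = 33456.958.
Dept I: Wₕ = 0.22323098; term = 0.22323098²·(1 − 0.11674294)·5036000000/1352 = 163947.61.
Dept III: Wₕ = 0.21097168; term = 0.21097168²·(1 − 0.05655550)·1150000000/619 = 78013.881.
Sum = 338125.08.
SE = √(338125.08) = 581.49.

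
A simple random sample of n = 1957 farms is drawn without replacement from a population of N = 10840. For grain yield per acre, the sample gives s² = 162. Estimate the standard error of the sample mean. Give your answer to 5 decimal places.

0.26045

Under SRS without replacement, Var(ȳ) = (1 − f)·s²/n with f = n/N = 1957/10840 = 0.18053506.
Var(ȳ) = (1 − 0.18053506)·162/1957 = 0.81946494·0.082779765 = 0.067835115.
SE(ȳ) = √(0.067835115) = 0.26045.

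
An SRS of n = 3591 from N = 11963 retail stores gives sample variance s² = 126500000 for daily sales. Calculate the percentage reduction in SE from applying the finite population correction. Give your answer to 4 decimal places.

f = n/N = 3591/11963 = 0.30017554.
SE_no-fpc = √(s²/n) = 187.68846; SE_fpc = √((1−f)s²/n) = 157.01174.
Ratio = √(1−f) = 0.83655511. Reduction = 100·(1 − 0.83655511) = 16.3445%.

16.3445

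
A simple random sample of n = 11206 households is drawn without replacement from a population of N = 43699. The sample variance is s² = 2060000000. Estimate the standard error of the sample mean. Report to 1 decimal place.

Under SRS without replacement, Var(ȳ) = (1 − f)·s²/n with f = n/N = 11206/43699 = 0.25643607.
Var(ȳ) = (1 − 0.25643607)·2060000000/11206 = 0.74356393·183830.09 = 136689.42.
SE(ȳ) = √(136689.42) = 369.7.

369.7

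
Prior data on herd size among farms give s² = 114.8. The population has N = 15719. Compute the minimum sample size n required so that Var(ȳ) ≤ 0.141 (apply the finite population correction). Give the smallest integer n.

775

Without fpc, n₀ = s²/D = 114.8/0.141 = 814.1844.
With fpc, (1 − n/N)·s²/n ≤ D requires n ≥ n₀/(1 + n₀/N) = 814.1844/(1 + 814.1844/15719) = 774.0895.
Rounding up, n = 775.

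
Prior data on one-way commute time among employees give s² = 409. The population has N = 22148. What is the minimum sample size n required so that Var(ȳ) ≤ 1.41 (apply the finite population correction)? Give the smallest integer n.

287

Without fpc, n₀ = s²/D = 409/1.41 = 290.0709.
With fpc, (1 − n/N)·s²/n ≤ D requires n ≥ n₀/(1 + n₀/N) = 290.0709/(1 + 290.0709/22148) = 286.3210.
Rounding up, n = 287.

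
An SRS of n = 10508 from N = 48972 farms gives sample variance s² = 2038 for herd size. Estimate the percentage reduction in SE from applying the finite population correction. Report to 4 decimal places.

f = n/N = 10508/48972 = 0.21457159.
SE_no-fpc = √(s²/n) = 0.44039467; SE_fpc = √((1−f)s²/n) = 0.39029713.
Ratio = √(1−f) = 0.88624399. Reduction = 100·(1 − 0.88624399) = 11.3756%.

11.3756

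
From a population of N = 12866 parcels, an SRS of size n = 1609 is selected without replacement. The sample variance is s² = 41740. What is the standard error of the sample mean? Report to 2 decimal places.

Under SRS without replacement, Var(ȳ) = (1 − f)·s²/n with f = n/N = 1609/12866 = 0.12505829.
Var(ȳ) = (1 − 0.12505829)·41740/1609 = 0.87494171·25.941579 = 22.697369.
SE(ȳ) = √(22.697369) = 4.76.

4.76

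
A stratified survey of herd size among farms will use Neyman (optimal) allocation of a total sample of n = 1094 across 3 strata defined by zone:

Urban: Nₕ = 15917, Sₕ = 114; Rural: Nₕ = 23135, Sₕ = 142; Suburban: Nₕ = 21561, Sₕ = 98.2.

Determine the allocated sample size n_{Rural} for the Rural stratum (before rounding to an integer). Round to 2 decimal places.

497.99

Neyman allocation: nₕ = n·NₕSₕ / Σⱼ NⱼSⱼ.
Σ NⱼSⱼ = 15917·114 + 23135·142 + 21561·98.2 = 7.2169982 × 10^6.
n_{Rural} = 1094·23135·142 / (7.2169982 × 10^6) = 497.99.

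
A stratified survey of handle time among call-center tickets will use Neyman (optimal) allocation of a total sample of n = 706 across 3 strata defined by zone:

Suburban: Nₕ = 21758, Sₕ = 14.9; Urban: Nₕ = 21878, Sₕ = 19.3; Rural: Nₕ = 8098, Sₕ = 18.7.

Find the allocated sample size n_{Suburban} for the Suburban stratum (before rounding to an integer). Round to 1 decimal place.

Neyman allocation: nₕ = n·NₕSₕ / Σⱼ NⱼSⱼ.
Σ NⱼSⱼ = 21758·14.9 + 21878·19.3 + 8098·18.7 = 897872.2.
n_{Suburban} = 706·21758·14.9 / 897872.2 = 254.9.

254.9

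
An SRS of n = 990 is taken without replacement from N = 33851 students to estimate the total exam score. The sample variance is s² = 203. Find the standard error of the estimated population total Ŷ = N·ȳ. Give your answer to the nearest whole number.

Var(Ŷ) = N²·Var(ȳ) = N²·(1 − n/N)·s²/n.
f = 990/33851 = 0.02924581; Var(ȳ) = 0.97075419·203/990 = 0.19905364.
Var(Ŷ) = 33851² · 0.19905364 = 2.2809362 × 10^8.
SE(Ŷ) = √(2.2809362 × 10^8) = 15103.

15103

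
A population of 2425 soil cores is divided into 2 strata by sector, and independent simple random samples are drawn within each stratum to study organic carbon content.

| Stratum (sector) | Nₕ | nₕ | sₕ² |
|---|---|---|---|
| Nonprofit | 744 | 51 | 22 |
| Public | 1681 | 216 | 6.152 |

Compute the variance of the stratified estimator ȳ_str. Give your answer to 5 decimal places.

Var(ȳ_str) = Σₕ Wₕ²(1 − fₕ)sₕ²/nₕ with Wₕ = Nₕ/N, N = 2425.
Nonprofit: Wₕ = 0.30680412; term = 0.30680412²·(1 − 0.06854839)·22/51 = 0.03782119.
Public: Wₕ = 0.69319588; term = 0.69319588²·(1 − 0.12849494)·6.152/216 = 0.011927363.
Sum = 0.049748553.

0.04975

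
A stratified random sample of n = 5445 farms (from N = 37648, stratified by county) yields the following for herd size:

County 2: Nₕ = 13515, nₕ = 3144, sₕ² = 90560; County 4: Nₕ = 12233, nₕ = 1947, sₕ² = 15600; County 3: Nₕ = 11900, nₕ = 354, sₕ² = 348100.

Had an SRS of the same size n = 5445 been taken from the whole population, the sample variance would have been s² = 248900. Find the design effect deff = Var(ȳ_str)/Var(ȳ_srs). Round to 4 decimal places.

Var(ȳ_str) = Σ Wₕ²(1−fₕ)sₕ²/nₕ with Wₕ = Nₕ/37648:
  County 2: (13515/37648)²·(1−3144/13515)·90560/3144 = 2.8484378
  County 4: (12233/37648)²·(1−1947/12233)·15600/1947 = 0.71130248
  County 3: (11900/37648)²·(1−354/11900)·348100/354 = 95.322507
  → Var(ȳ_str) = 98.882247.
Var(ȳ_srs) = (1 − 5445/37648)·248900/5445 = 39.100421.
deff = 98.882247 / 39.100421 = 2.5289.

2.5289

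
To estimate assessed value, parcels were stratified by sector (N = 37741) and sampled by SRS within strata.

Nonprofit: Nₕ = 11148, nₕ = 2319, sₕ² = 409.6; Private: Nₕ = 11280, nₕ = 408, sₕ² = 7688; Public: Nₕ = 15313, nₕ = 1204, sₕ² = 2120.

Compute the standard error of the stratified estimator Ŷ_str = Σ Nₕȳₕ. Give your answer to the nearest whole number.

52045

Var(Ŷ_str) = Σₕ Nₕ²(1 − fₕ)sₕ²/nₕ.
Nonprofit: 11148²·(1 − 2319/11148)·409.6/2319 = 1.7384719 × 10^7.
Private: 11280²·(1 − 408/11280)·7688/408 = 2.31085 × 10^9.
Public: 15313²·(1 − 1204/15313)·2120/1204 = 3.8042223 × 10^8.
Sum = 2.7086569 × 10^9.
SE = √(2.7086569 × 10^9) = 52045.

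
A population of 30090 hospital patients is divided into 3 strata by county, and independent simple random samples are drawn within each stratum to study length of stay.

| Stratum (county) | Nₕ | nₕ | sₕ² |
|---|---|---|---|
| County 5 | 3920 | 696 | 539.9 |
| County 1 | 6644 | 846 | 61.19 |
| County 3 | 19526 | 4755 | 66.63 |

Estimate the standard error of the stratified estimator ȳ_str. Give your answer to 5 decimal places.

Var(ȳ_str) = Σₕ Wₕ²(1 − fₕ)sₕ²/nₕ with Wₕ = Nₕ/N, N = 30090.
County 5: Wₕ = 0.13027584; term = 0.13027584²·(1 − 0.17755102)·539.9/696 = 0.010827815.
County 1: Wₕ = 0.22080425; term = 0.22080425²·(1 − 0.12733293)·61.19/846 = 0.0030773263.
County 3: Wₕ = 0.64891991; term = 0.64891991²·(1 − 0.24352146)·66.63/4755 = 0.0044637319.
Sum = 0.018368873.
SE = √(0.018368873) = 0.13553.

0.13553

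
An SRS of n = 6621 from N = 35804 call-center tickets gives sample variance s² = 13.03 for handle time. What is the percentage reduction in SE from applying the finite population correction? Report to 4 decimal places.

f = n/N = 6621/35804 = 0.18492347.
SE_no-fpc = √(s²/n) = 0.044361928; SE_fpc = √((1−f)s²/n) = 0.040050654.
Ratio = √(1−f) = 0.90281589. Reduction = 100·(1 − 0.90281589) = 9.7184%.

9.7184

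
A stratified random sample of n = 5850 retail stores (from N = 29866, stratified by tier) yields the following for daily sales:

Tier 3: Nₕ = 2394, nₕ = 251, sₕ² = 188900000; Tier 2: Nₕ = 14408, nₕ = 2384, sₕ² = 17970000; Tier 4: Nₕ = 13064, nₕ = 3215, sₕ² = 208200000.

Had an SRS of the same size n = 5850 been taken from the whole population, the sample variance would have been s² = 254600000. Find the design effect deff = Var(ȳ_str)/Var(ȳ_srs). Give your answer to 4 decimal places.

0.4324

Var(ȳ_str) = Σ Wₕ²(1−fₕ)sₕ²/nₕ with Wₕ = Nₕ/29866:
  Tier 3: (2394/29866)²·(1−251/2394)·188900000/251 = 4328.6297
  Tier 2: (14408/29866)²·(1−2384/14408)·17970000/2384 = 1463.9976
  Tier 4: (13064/29866)²·(1−3215/13064)·208200000/3215 = 9341.4423
  → Var(ȳ_str) = 15134.07.
Var(ȳ_srs) = (1 − 5850/29866)·254600000/5850 = 34996.624.
deff = 15134.07 / 34996.624 = 0.4324.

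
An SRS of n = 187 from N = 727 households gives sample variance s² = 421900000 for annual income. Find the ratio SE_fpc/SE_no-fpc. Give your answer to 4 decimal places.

0.8618

f = n/N = 187/727 = 0.25722146.
SE_no-fpc = √(s²/n) = 1502.0485; SE_fpc = √((1−f)s²/n) = 1294.5345.
Ratio = √(1−f) = 0.86184601.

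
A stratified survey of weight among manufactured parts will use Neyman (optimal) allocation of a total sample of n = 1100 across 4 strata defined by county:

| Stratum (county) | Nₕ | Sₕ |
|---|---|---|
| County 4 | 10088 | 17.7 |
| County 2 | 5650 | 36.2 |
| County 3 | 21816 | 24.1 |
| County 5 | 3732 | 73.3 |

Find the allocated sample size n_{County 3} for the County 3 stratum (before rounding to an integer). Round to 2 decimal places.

489.12

Neyman allocation: nₕ = n·NₕSₕ / Σⱼ NⱼSⱼ.
Σ NⱼSⱼ = 10088·17.7 + 5650·36.2 + 21816·24.1 + 3732·73.3 = 1.1824088 × 10^6.
n_{County 3} = 1100·21816·24.1 / (1.1824088 × 10^6) = 489.12.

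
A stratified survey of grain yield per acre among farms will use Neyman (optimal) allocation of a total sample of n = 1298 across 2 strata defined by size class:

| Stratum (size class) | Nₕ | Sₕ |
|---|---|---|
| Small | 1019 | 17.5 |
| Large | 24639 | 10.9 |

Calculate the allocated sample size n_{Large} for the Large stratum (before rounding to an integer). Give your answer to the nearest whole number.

1217

Neyman allocation: nₕ = n·NₕSₕ / Σⱼ NⱼSⱼ.
Σ NⱼSⱼ = 1019·17.5 + 24639·10.9 = 286397.6.
n_{Large} = 1298·24639·10.9 / 286397.6 = 1217.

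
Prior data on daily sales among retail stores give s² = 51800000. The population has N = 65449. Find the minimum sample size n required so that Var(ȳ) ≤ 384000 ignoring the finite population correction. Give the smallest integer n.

135

Without fpc, n₀ = s²/D = 51800000/384000 = 134.8958.
Rounding up, n = 135.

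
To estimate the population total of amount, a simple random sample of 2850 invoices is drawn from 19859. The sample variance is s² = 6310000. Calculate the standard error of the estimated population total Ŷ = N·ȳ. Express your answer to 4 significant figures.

864800

Var(Ŷ) = N²·Var(ȳ) = N²·(1 − n/N)·s²/n.
f = 2850/19859 = 0.14351176; Var(ȳ) = 0.85648824·6310000/2850 = 1896.295.
Var(Ŷ) = 19859² · 1896.295 = 7.478606 × 10^11.
SE(Ŷ) = √(7.478606 × 10^11) = 864800.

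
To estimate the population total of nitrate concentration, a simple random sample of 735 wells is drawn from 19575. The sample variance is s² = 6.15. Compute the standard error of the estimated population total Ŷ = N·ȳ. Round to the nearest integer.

Var(Ŷ) = N²·Var(ȳ) = N²·(1 − n/N)·s²/n.
f = 735/19575 = 0.03754789; Var(ȳ) = 0.96245211·6.15/735 = 0.0080531707.
Var(Ŷ) = 19575² · 0.0080531707 = 3.085819 × 10^6.
SE(Ŷ) = √(3.085819 × 10^6) = 1757.

1757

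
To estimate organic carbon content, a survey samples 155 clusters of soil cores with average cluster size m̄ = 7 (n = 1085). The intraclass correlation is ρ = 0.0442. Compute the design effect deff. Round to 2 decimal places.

deff = 1 + (7 − 1)·0.0442 = 1 + 0.2652 = 1.2652.

1.27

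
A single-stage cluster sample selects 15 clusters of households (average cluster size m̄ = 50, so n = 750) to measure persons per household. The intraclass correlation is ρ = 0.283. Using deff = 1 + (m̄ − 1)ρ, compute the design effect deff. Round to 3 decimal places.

14.867

deff = 1 + (50 − 1)·0.283 = 1 + 13.867 = 14.867.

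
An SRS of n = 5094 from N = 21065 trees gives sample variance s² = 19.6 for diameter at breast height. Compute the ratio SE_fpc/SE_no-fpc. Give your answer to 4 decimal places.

0.8707

f = n/N = 5094/21065 = 0.24182293.
SE_no-fpc = √(s²/n) = 0.062029541; SE_fpc = √((1−f)s²/n) = 0.054011208.
Ratio = √(1−f) = 0.87073364.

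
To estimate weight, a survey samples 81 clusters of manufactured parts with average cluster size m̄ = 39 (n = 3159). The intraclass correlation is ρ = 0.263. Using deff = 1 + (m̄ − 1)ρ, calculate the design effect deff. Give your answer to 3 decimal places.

10.994

deff = 1 + (39 − 1)·0.263 = 1 + 9.994 = 10.994.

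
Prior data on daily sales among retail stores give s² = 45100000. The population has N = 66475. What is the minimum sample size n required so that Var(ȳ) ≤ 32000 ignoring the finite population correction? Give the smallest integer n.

Without fpc, n₀ = s²/D = 45100000/32000 = 1409.3750.
Rounding up, n = 1410.

1410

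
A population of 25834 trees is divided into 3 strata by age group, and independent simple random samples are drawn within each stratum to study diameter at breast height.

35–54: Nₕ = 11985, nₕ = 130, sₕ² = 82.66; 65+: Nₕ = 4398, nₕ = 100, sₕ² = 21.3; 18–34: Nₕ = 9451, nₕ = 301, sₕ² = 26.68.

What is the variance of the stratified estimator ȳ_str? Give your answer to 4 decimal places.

0.1529

Var(ȳ_str) = Σₕ Wₕ²(1 − fₕ)sₕ²/nₕ with Wₕ = Nₕ/N, N = 25834.
35–54: Wₕ = 0.46392351; term = 0.46392351²·(1 − 0.01084689)·82.66/130 = 0.13536561.
65+: Wₕ = 0.17024077; term = 0.17024077²·(1 − 0.02273761)·21.3/100 = 0.0060327861.
18–34: Wₕ = 0.36583572; term = 0.36583572²·(1 − 0.03184848)·26.68/301 = 0.011485103.
Sum = 0.1528835.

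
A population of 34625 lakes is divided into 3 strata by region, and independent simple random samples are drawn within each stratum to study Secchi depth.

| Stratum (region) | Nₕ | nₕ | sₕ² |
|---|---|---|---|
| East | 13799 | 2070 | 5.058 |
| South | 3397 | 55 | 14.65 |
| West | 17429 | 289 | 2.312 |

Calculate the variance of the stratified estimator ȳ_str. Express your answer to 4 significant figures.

0.004846

Var(ȳ_str) = Σₕ Wₕ²(1 − fₕ)sₕ²/nₕ with Wₕ = Nₕ/N, N = 34625.
East: Wₕ = 0.39852708; term = 0.39852708²·(1 − 0.15001087)·5.058/2070 = 3.2986597 × 10^-4.
South: Wₕ = 0.09810830; term = 0.09810830²·(1 − 0.01619076)·14.65/55 = 0.0025223036.
West: Wₕ = 0.50336462; term = 0.50336462²·(1 − 0.01658156)·2.312/289 = 0.0019933966.
Sum = 0.0048455662.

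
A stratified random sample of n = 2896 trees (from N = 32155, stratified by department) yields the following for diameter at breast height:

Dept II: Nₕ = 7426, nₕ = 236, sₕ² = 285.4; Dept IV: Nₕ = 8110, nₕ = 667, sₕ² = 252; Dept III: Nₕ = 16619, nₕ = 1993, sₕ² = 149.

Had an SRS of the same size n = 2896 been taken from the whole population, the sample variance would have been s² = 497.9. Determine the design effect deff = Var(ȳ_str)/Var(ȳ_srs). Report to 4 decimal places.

0.6525

Var(ȳ_str) = Σ Wₕ²(1−fₕ)sₕ²/nₕ with Wₕ = Nₕ/32155:
  Dept II: (7426/32155)²·(1−236/7426)·285.4/236 = 0.062449472
  Dept IV: (8110/32155)²·(1−667/8110)·252/667 = 0.022057006
  Dept III: (16619/32155)²·(1−1993/16619)·149/1993 = 0.017575691
  → Var(ȳ_str) = 0.10208217.
Var(ȳ_srs) = (1 − 2896/32155)·497.9/2896 = 0.15644242.
deff = 0.10208217 / 0.15644242 = 0.6525.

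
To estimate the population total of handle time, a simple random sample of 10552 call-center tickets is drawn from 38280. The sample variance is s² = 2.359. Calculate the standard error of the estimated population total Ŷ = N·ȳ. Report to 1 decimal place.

487.1

Var(Ŷ) = N²·Var(ȳ) = N²·(1 − n/N)·s²/n.
f = 10552/38280 = 0.27565308; Var(ȳ) = 0.72434692·2.359/10552 = 1.6193465 × 10^-4.
Var(Ŷ) = 38280² · (1.6193465 × 10^-4) = 237292.3.
SE(Ŷ) = √(237292.3) = 487.1.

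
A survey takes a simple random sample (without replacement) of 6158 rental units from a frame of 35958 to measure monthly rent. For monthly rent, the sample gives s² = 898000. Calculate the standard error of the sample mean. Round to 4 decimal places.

Under SRS without replacement, Var(ȳ) = (1 − f)·s²/n with f = n/N = 6158/35958 = 0.17125535.
Var(ȳ) = (1 − 0.17125535)·898000/6158 = 0.82874465·145.82657 = 120.85299.
SE(ȳ) = √(120.85299) = 10.9933.

10.9933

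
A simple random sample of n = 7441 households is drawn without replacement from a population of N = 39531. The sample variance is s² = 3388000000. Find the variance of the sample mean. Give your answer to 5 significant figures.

369610

Under SRS without replacement, Var(ȳ) = (1 − f)·s²/n with f = n/N = 7441/39531 = 0.18823202.
Var(ȳ) = (1 − 0.18823202)·3388000000/7441 = 0.81176798·455315.15 = 369610.26.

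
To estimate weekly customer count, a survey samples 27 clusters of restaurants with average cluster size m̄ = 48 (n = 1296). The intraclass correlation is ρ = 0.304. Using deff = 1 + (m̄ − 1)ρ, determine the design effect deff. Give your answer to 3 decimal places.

15.288

deff = 1 + (48 − 1)·0.304 = 1 + 14.288 = 15.288.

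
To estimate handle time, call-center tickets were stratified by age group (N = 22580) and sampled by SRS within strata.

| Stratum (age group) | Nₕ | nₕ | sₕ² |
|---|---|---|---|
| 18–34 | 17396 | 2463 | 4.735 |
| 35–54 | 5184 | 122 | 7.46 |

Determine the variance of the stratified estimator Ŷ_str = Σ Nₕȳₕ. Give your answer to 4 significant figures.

2.104 × 10^6

Var(Ŷ_str) = Σₕ Nₕ²(1 − fₕ)sₕ²/nₕ.
18–34: 17396²·(1 − 2463/17396)·4.735/2463 = 499404.02.
35–54: 5184²·(1 − 122/5184)·7.46/122 = 1.6045976 × 10^6.
Sum = 2.1040016 × 10^6.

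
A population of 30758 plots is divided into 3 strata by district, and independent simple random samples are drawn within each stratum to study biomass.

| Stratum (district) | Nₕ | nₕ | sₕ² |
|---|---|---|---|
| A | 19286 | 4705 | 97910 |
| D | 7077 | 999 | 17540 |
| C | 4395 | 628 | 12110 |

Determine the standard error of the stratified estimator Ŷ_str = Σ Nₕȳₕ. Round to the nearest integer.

83225

Var(Ŷ_str) = Σₕ Nₕ²(1 − fₕ)sₕ²/nₕ.
A: 19286²·(1 − 4705/19286)·97910/4705 = 5.8519 × 10^9.
D: 7077²·(1 − 999/7077)·17540/999 = 7.5522089 × 10^8.
C: 4395²·(1 − 628/4395)·12110/628 = 3.1925595 × 10^8.
Sum = 6.9263768 × 10^9.
SE = √(6.9263768 × 10^9) = 83225.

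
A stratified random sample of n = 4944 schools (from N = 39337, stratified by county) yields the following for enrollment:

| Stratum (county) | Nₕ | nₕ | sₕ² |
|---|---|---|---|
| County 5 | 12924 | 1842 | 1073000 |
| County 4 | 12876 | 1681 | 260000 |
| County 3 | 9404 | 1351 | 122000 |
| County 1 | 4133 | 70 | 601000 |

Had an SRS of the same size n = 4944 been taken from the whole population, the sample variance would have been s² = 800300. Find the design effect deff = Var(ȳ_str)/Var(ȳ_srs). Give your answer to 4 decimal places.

Var(ȳ_str) = Σ Wₕ²(1−fₕ)sₕ²/nₕ with Wₕ = Nₕ/39337:
  County 5: (12924/39337)²·(1−1842/12924)·1073000/1842 = 53.916628
  County 4: (12876/39337)²·(1−1681/12876)·260000/1681 = 14.40815
  County 3: (9404/39337)²·(1−1351/9404)·122000/1351 = 4.4194918
  County 1: (4133/39337)²·(1−70/4133)·601000/70 = 93.172165
  → Var(ȳ_str) = 165.91643.
Var(ȳ_srs) = (1 − 4944/39337)·800300/4944 = 141.52826.
deff = 165.91643 / 141.52826 = 1.1723.

1.1723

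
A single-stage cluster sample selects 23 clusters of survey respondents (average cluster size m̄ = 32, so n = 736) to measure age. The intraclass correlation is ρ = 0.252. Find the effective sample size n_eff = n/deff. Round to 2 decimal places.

83.52

deff = 1 + (32 − 1)·0.252 = 1 + 7.812 = 8.812.
n_eff = 736 / 8.812 = 83.52.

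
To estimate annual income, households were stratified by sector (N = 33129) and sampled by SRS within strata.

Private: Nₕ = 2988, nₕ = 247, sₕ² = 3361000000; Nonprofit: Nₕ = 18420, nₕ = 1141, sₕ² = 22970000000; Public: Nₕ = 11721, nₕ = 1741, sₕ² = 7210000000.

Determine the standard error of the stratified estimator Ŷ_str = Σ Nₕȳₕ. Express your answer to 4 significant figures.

Var(Ŷ_str) = Σₕ Nₕ²(1 − fₕ)sₕ²/nₕ.
Private: 2988²·(1 − 247/2988)·3361000000/247 = 1.1144515 × 10^14.
Nonprofit: 18420²·(1 − 1141/18420)·22970000000/1141 = 6.4074257 × 10^15.
Public: 11721²·(1 − 1741/11721)·7210000000/1741 = 4.8443075 × 10^14.
Sum = 7.0033016 × 10^15.
SE = √(7.0033016 × 10^15) = 8.369 × 10^7.

8.369 × 10^7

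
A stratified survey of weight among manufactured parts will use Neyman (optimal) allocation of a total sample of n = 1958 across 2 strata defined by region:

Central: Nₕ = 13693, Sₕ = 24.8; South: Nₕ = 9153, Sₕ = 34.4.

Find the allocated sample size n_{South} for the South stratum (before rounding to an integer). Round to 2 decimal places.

942.02

Neyman allocation: nₕ = n·NₕSₕ / Σⱼ NⱼSⱼ.
Σ NⱼSⱼ = 13693·24.8 + 9153·34.4 = 654449.6.
n_{South} = 1958·9153·34.4 / 654449.6 = 942.02.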